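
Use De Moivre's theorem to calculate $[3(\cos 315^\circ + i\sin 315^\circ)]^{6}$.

By De Moivre: z^n = r^n(cos(nθ) + i sin(nθ))
= 3^6(cos(6*315°) + i sin(6*315°))
= 729(cos 90° + i sin 90°)
= 729i


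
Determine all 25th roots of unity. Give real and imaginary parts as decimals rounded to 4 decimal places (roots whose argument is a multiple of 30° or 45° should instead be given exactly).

ω_k = e^(2πik/25) = cos(2πk/25) + i sin(2πk/25) for k = 0, 1, ..., 24
Roots: 1, 0.9686 + 0.2487i, 0.8763 + 0.4818i, 0.7290 + 0.6845i, 0.5358 + 0.8443i, 0.3090 + 0.9511i, 0.0628 + 0.9980i, -0.1874 + 0.9823i, -0.4258 + 0.9048i, -0.6374 + 0.7705i, -0.8090 + 0.5878i, -0.9298 + 0.3681i, -0.9921 + 0.1253i, -0.9921 - 0.1253i, -0.9298 - 0.3681i, -0.8090 - 0.5878i, -0.6374 - 0.7705i, -0.4258 - 0.9048i, -0.1874 - 0.9823i, 0.0628 - 0.9980i, 0.3090 - 0.9511i, 0.5358 - 0.8443i, 0.7290 - 0.6845i, 0.8763 - 0.4818i, 0.9686 - 0.2487i


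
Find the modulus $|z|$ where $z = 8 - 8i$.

|z| = sqrt(a^2 + b^2) = sqrt(8^2 + (-8)^2) = sqrt(128) = sqrt(128)


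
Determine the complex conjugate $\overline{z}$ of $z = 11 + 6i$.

If z = a + bi, then conjugate(z) = a - bi
conjugate(11 + 6i) = 11 - 6i


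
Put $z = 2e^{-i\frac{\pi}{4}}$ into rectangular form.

a = r cos θ = 2 * sqrt(2)/2 = sqrt(2)
b = r sin θ = 2 * -sqrt(2)/2 = -sqrt(2)
z = sqrt(2) - sqrt(2)i


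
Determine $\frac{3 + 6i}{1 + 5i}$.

Multiply numerator and denominator by conjugate (1 - 5i):
= (3 + 6i)(1 - 5i) / (1^2 + 5^2)
= (33 - 9i) / 26
= 33/26 - (9/26)i


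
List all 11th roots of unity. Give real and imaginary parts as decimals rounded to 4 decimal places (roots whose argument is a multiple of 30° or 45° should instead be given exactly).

ω_k = e^(2πik/11) = cos(2πk/11) + i sin(2πk/11) for k = 0, 1, ..., 10
Roots: 1, 0.8413 + 0.5406i, 0.4154 + 0.9096i, -0.1423 + 0.9898i, -0.6549 + 0.7557i, -0.9595 + 0.2817i, -0.9595 - 0.2817i, -0.6549 - 0.7557i, -0.1423 - 0.9898i, 0.4154 - 0.9096i, 0.8413 - 0.5406i


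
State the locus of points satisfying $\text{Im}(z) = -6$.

Im(z) = y where z = x + yi; the equation y = -6 is satisfied by all points with that y-coordinate
Locus: Horizontal line y = -6


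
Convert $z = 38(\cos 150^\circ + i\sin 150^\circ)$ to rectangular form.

a = r cos θ = 38 * -sqrt(3)/2 = -19*sqrt(3)
b = r sin θ = 38 * 1/2 = 19
z = -19*sqrt(3) + 19i


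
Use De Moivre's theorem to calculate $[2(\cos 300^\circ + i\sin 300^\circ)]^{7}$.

By De Moivre: z^n = r^n(cos(nθ) + i sin(nθ))
= 2^7(cos(7*300°) + i sin(7*300°))
= 128(cos 300° + i sin 300°)
= 64 - 64*sqrt(3)i


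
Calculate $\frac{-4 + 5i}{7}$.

Divisor is real, so divide each part by 7:
= -4/7 + (5/7)i


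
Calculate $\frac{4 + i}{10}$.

Divisor is real, so divide each part by 10:
= 2/5 + (1/10)i


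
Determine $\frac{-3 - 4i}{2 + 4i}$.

Multiply numerator and denominator by conjugate (2 - 4i):
= (-3 - 4i)(2 - 4i) / (2^2 + 4^2)
= (-22 + 4i) / 20
Divide through by 2: (-11 + 2i) / 10
= -11/10 + (1/5)i


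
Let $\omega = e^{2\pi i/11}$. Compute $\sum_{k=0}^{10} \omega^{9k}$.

Let ζ = ω^9 = e^(2πi·9/11). Since 11 ∤ 9, ζ ≠ 1.
Sum = Σ_{k=0}^{10} ζ^k = (ζ^11 - 1)/(ζ - 1) = (ω^{9·11} - 1)/(ζ - 1) = (1 - 1)/(ζ - 1) = 0


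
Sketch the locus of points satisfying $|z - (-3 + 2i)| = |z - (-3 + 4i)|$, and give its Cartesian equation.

|z - z1| = |z - z2| means z is equidistant from z1 and z2,
i.e. the perpendicular bisector of the segment from (-3, 2) to (-3, 4) (midpoint (-3, 3)).
With z = x + yi, square both sides:
(x - (-3))^2 + (y - 2)^2 = (x - (-3))^2 + (y - 4)^2
The x^2 and y^2 terms cancel: 0x + 4y = 25 - 13 = 12
Simplify: y = 3
Locus: Perpendicular bisector of the segment from (-3, 2) to (-3, 4): the line y = 3


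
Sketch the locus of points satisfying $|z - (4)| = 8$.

|z - z0| = r describes a circle centered at z0 with radius r
Here z0 = 4 and r = 8
Locus: Circle centered at (4, 0) with radius 8


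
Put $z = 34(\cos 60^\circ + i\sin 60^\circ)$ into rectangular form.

a = r cos θ = 34 * 1/2 = 17
b = r sin θ = 34 * sqrt(3)/2 = 17*sqrt(3)
z = 17 + 17*sqrt(3)i


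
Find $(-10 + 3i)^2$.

(a + bi)^2 = a^2 - b^2 + 2abi
= (-10)^2 - 3^2 + 2*(-10)*3i
= 91 - 60i


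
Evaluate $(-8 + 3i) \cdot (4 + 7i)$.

(a1*a2 - b1*b2) + (a1*b2 + b1*a2)i
= (-32 - 21) + (-56 + 12)i
= -53 - 44i


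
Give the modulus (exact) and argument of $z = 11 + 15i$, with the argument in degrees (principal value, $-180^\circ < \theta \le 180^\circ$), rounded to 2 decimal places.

|z| = sqrt(11^2 + 15^2) = sqrt(346)
arg(z) = arctan(b/a) = arctan(15/11) (quadrant-adjusted) = 53.75°


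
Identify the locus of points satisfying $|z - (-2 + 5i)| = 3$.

|z - z0| = r describes a circle centered at z0 with radius r
Here z0 = -2 + 5i and r = 3
Locus: Circle centered at (-2, 5) with radius 3


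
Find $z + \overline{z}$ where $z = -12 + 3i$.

z + conjugate(z) = (a + bi) + (a - bi) = 2a
= 2 * (-12) = -24


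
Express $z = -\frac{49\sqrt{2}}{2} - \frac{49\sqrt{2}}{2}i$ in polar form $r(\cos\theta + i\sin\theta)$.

r = |z| = sqrt(a^2 + b^2) = sqrt((-49*sqrt(2)/2)^2 + (-49*sqrt(2)/2)^2) = sqrt(2401/2 + 2401/2) = sqrt(2401) = 49
θ = arctan(b/a) = arctan(-34.6482/-34.6482) (quadrant-adjusted) = 225°
z = 49(cos 225° + i sin 225°)


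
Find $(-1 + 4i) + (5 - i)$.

(-1 + 5) + (4 + (-1))i = 4 + 3i


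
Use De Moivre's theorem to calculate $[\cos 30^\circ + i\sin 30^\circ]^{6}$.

By De Moivre: z^n = r^n(cos(nθ) + i sin(nθ))
= 1^6(cos(6*30°) + i sin(6*30°))
= 1(cos 180° + i sin 180°)
= -1


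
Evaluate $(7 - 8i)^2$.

(a + bi)^2 = a^2 - b^2 + 2abi
= 7^2 - (-8)^2 + 2*7*(-8)i
= -15 - 112i


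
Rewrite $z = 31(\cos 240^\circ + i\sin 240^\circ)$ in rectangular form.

a = r cos θ = 31 * -1/2 = -31/2
b = r sin θ = 31 * -sqrt(3)/2 = -31*sqrt(3)/2
z = -31/2 - (31*sqrt(3)/2)i


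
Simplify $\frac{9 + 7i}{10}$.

Divisor is real, so divide each part by 10:
= 9/10 + (7/10)i


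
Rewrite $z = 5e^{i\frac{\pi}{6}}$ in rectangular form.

a = r cos θ = 5 * sqrt(3)/2 = 5*sqrt(3)/2
b = r sin θ = 5 * 1/2 = 5/2
z = 5*sqrt(3)/2 + (5/2)i


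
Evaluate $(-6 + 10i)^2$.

(a + bi)^2 = a^2 - b^2 + 2abi
= (-6)^2 - 10^2 + 2*(-6)*10i
= -64 - 120i


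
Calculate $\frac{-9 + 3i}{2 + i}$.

Multiply numerator and denominator by conjugate (2 - i):
= (-9 + 3i)(2 - i) / (2^2 + 1^2)
= (-15 + 15i) / 5
= -3 + 3i


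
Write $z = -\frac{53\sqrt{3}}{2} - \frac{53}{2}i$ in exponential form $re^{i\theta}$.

r = |z| = sqrt((-53*sqrt(3)/2)^2 + (-53/2)^2) = sqrt(8427/4 + 2809/4) = sqrt(2809) = 53
θ = arctan(b/a) = arctan(-26.5/-45.8993) (quadrant-adjusted) = 210° = 7π/6
z = 53e^(i*7π/6)


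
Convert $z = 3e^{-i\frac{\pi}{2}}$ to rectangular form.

a = r cos θ = 3 * 0 = 0
b = r sin θ = 3 * -1 = -3
z = -3i


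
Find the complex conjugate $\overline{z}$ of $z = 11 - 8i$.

If z = a + bi, then conjugate(z) = a - bi
conjugate(11 - 8i) = 11 + 8i


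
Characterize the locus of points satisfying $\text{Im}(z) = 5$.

Im(z) = y where z = x + yi; the equation y = 5 is satisfied by all points with that y-coordinate
Locus: Horizontal line y = 5


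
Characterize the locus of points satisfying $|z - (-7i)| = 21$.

|z - z0| = r describes a circle centered at z0 with radius r
Here z0 = -7i and r = 21
Locus: Circle centered at (0, -7) with radius 21


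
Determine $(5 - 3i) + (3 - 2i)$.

(5 + 3) + (-3 + (-2))i = 8 - 5i


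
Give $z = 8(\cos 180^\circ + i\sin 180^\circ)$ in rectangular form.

a = r cos θ = 8 * -1 = -8
b = r sin θ = 8 * 0 = 0
z = -8


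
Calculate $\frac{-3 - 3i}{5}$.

Divisor is real, so divide each part by 5:
= -3/5 - (3/5)i


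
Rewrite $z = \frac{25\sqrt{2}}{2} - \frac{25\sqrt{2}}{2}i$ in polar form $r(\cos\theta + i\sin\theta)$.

r = |z| = sqrt(a^2 + b^2) = sqrt((25*sqrt(2)/2)^2 + (-25*sqrt(2)/2)^2) = sqrt(625/2 + 625/2) = sqrt(625) = 25
θ = arctan(b/a) = arctan(-17.6777/17.6777) (quadrant-adjusted) = 315°
z = 25(cos 315° + i sin 315°)


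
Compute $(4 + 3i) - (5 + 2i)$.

(4 - 5) + (3 - 2)i = -1 + i


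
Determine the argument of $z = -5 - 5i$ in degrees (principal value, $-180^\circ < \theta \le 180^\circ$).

θ = arctan(b/a) = arctan(-5/-5) (quadrant-adjusted) = -135°


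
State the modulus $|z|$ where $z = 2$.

|z| = sqrt(a^2 + b^2) = sqrt(2^2 + 0^2) = sqrt(4) = 2


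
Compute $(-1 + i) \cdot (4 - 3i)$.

(a1*a2 - b1*b2) + (a1*b2 + b1*a2)i
= (-4 - (-3)) + (3 + 4)i
= -1 + 7i


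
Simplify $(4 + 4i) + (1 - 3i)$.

(4 + 1) + (4 + (-3))i = 5 + i


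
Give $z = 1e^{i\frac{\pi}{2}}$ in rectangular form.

a = r cos θ = 1 * 0 = 0
b = r sin θ = 1 * 1 = 1
z = i


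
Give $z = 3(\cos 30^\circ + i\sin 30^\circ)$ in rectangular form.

a = r cos θ = 3 * sqrt(3)/2 = 3*sqrt(3)/2
b = r sin θ = 3 * 1/2 = 3/2
z = 3*sqrt(3)/2 + (3/2)i


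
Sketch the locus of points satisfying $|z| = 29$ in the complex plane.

|z| = 29 means sqrt(x^2 + y^2) = 29
This is a circle of radius 29 centered at the origin


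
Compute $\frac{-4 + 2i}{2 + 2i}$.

Multiply numerator and denominator by conjugate (2 - 2i):
= (-4 + 2i)(2 - 2i) / (2^2 + 2^2)
= (-4 + 12i) / 8
Divide through by 4: (-1 + 3i) / 2
= -1/2 + (3/2)i


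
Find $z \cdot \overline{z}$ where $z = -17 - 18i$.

z * conjugate(z) = |z|^2 = a^2 + b^2
= (-17)^2 + (-18)^2 = 613


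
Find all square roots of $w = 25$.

|w| = 25, arg(w) = 0°
Root modulus = 25^(1/2) = 5
Root arguments: θ_k = (0° + 360°k)/2 for k = 0, 1, ..., 1
Roots: 5, -5


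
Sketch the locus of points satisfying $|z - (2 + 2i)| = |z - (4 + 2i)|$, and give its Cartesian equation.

|z - z1| = |z - z2| means z is equidistant from z1 and z2,
i.e. the perpendicular bisector of the segment from (2, 2) to (4, 2) (midpoint (3, 2)).
With z = x + yi, square both sides:
(x - 2)^2 + (y - 2)^2 = (x - 4)^2 + (y - 2)^2
The x^2 and y^2 terms cancel: 4x + 0y = 20 - 8 = 12
Simplify: x = 3
Locus: Perpendicular bisector of the segment from (2, 2) to (4, 2): the line x = 3


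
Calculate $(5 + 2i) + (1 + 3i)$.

(5 + 1) + (2 + 3)i = 6 + 5i


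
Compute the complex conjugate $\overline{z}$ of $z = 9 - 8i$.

If z = a + bi, then conjugate(z) = a - bi
conjugate(9 - 8i) = 9 + 8i


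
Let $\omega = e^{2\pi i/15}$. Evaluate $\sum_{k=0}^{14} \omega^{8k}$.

Let ζ = ω^8 = e^(2πi·8/15). Since 15 ∤ 8, ζ ≠ 1.
Sum = Σ_{k=0}^{14} ζ^k = (ζ^15 - 1)/(ζ - 1) = (ω^{8·15} - 1)/(ζ - 1) = (1 - 1)/(ζ - 1) = 0


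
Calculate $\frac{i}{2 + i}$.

Multiply numerator and denominator by conjugate (2 - i):
= (i)(2 - i) / (2^2 + 1^2)
= (1 + 2i) / 5
= 1/5 + (2/5)i


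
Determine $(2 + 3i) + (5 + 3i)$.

(2 + 5) + (3 + 3)i = 7 + 6i


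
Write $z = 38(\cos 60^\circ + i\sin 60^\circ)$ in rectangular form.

a = r cos θ = 38 * 1/2 = 19
b = r sin θ = 38 * sqrt(3)/2 = 19*sqrt(3)
z = 19 + 19*sqrt(3)i


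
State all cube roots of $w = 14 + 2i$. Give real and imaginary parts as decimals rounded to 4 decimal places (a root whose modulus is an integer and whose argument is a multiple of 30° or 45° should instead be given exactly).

|w| = sqrt(200) ≈ 14.142136, arg(w) ≈ 8.130102°
Root modulus = sqrt(200)^(1/3) ≈ 2.418271
Root arguments: θ_k = (arg(w) + 360°k)/3 for k = 0, 1, ..., 2
Compute each root as (root modulus)(cos θ_k + i sin θ_k) using full-precision intermediates, then round to 4 decimal places.
Roots: 2.4156 + 0.1143i, -1.3068 + 2.0348i, -1.1088 - 2.1491i


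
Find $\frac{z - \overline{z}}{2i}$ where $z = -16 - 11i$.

z - conjugate(z) = 2bi
(z - conjugate(z))/(2i) = 2bi/(2i) = b = -11


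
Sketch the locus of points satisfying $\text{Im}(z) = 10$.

Im(z) = y where z = x + yi; the equation y = 10 is satisfied by all points with that y-coordinate
Locus: Horizontal line y = 10


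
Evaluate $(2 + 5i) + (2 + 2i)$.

(2 + 2) + (5 + 2)i = 4 + 7i


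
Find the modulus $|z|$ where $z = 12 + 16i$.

|z| = sqrt(a^2 + b^2) = sqrt(12^2 + 16^2) = sqrt(400) = 20


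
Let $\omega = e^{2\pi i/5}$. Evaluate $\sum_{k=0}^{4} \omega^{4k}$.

Let ζ = ω^4 = e^(2πi·4/5). Since 5 ∤ 4, ζ ≠ 1.
Sum = Σ_{k=0}^{4} ζ^k = (ζ^5 - 1)/(ζ - 1) = (ω^{4·5} - 1)/(ζ - 1) = (1 - 1)/(ζ - 1) = 0


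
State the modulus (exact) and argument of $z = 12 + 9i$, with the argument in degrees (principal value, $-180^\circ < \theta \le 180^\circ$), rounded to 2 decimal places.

|z| = sqrt(12^2 + 9^2) = 15
arg(z) = arctan(b/a) = arctan(9/12) (quadrant-adjusted) = 36.87°


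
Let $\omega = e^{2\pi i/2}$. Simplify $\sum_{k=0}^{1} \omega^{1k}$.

Let ζ = ω^1 = e^(2πi·1/2). Since 2 ∤ 1, ζ ≠ 1.
Sum = Σ_{k=0}^{1} ζ^k = (ζ^2 - 1)/(ζ - 1) = (ω^{1·2} - 1)/(ζ - 1) = (1 - 1)/(ζ - 1) = 0


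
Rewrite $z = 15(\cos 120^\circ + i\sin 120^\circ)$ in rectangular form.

a = r cos θ = 15 * -1/2 = -15/2
b = r sin θ = 15 * sqrt(3)/2 = 15*sqrt(3)/2
z = -15/2 + (15*sqrt(3)/2)i


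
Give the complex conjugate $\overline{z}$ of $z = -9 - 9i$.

If z = a + bi, then conjugate(z) = a - bi
conjugate(-9 - 9i) = -9 + 9i


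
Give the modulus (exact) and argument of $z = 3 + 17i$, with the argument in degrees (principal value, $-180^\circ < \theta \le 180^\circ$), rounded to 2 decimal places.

|z| = sqrt(3^2 + 17^2) = sqrt(298)
arg(z) = arctan(b/a) = arctan(17/3) (quadrant-adjusted) = 79.99°


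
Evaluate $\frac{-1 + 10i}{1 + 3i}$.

Multiply numerator and denominator by conjugate (1 - 3i):
= (-1 + 10i)(1 - 3i) / (1^2 + 3^2)
= (29 + 13i) / 10
= 29/10 + (13/10)i


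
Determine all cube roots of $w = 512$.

|w| = 512, arg(w) = 0°
Root modulus = 512^(1/3) = 8
Root arguments: θ_k = (0° + 360°k)/3 for k = 0, 1, ..., 2
Roots: 8, -4 + 4*sqrt(3)i, -4 - 4*sqrt(3)i


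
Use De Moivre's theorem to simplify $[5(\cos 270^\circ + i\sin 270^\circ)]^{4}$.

By De Moivre: z^n = r^n(cos(nθ) + i sin(nθ))
= 5^4(cos(4*270°) + i sin(4*270°))
= 625(cos 0° + i sin 0°)
= 625


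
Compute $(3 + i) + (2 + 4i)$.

(3 + 2) + (1 + 4)i = 5 + 5i


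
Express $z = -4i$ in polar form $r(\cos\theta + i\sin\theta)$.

r = |z| = sqrt(a^2 + b^2) = sqrt((0)^2 + (-4)^2) = sqrt(0 + 16) = sqrt(16) = 4
a = 0 and b < 0, so z lies on the negative imaginary axis: θ = 270°
z = 4(cos 270° + i sin 270°)


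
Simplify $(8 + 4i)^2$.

(a + bi)^2 = a^2 - b^2 + 2abi
= 8^2 - 4^2 + 2*8*4i
= 48 + 64i


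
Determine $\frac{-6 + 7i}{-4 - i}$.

Multiply numerator and denominator by conjugate (-4 + i):
= (-6 + 7i)(-4 + i) / ((-4)^2 + (-1)^2)
= (17 - 34i) / 17
= 1 - 2i


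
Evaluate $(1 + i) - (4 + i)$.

(1 - 4) + (1 - 1)i = -3


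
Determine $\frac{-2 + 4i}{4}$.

Divisor is real, so divide each part by 4:
= -1/2 + i


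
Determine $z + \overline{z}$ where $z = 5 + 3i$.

z + conjugate(z) = (a + bi) + (a - bi) = 2a
= 2 * 5 = 10


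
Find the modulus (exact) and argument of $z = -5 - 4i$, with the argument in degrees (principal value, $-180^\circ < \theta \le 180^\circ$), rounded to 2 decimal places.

|z| = sqrt((-5)^2 + (-4)^2) = sqrt(41)
arg(z) = arctan(b/a) = arctan(-4/-5) (quadrant-adjusted) = -141.34°


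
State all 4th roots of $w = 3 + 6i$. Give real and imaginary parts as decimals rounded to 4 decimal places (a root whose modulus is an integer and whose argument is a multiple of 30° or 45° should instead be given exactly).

|w| = sqrt(45) ≈ 6.708204, arg(w) ≈ 63.434949°
Root modulus = sqrt(45)^(1/4) ≈ 1.609354
Root arguments: θ_k = (arg(w) + 360°k)/4 for k = 0, 1, ..., 3
Compute each root as (root modulus)(cos θ_k + i sin θ_k) using full-precision intermediates, then round to 4 decimal places.
Roots: 1.5481 + 0.4398i, -0.4398 + 1.5481i, -1.5481 - 0.4398i, 0.4398 - 1.5481i


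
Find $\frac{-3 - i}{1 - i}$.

Multiply numerator and denominator by conjugate (1 + i):
= (-3 - i)(1 + i) / (1^2 + (-1)^2)
= (-2 - 4i) / 2
= -1 - 2i


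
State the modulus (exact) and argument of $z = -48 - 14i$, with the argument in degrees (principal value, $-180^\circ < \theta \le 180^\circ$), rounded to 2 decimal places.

|z| = sqrt((-48)^2 + (-14)^2) = 50
arg(z) = arctan(b/a) = arctan(-14/-48) (quadrant-adjusted) = -163.74°


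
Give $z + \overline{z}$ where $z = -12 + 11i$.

z + conjugate(z) = (a + bi) + (a - bi) = 2a
= 2 * (-12) = -24


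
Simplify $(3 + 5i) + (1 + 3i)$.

(3 + 1) + (5 + 3)i = 4 + 8i


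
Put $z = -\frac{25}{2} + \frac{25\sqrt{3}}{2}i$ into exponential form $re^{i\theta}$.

r = |z| = sqrt((-25/2)^2 + (25*sqrt(3)/2)^2) = sqrt(625/4 + 1875/4) = sqrt(625) = 25
θ = arctan(b/a) = arctan(21.6506/-12.5) (quadrant-adjusted) = 120° = 2π/3
z = 25e^(i*2π/3)


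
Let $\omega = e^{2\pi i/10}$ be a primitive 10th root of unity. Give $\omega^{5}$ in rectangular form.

ω^5 = e^(2πi·5/10) = e^(i·1π)
= cos(1π) + i sin(1π)
= -1


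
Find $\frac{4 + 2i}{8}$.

Divisor is real, so divide each part by 8:
= 1/2 + (1/4)i


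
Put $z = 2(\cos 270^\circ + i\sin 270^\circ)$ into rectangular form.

a = r cos θ = 2 * 0 = 0
b = r sin θ = 2 * -1 = -2
z = -2i


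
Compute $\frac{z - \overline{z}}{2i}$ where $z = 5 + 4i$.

z - conjugate(z) = 2bi
(z - conjugate(z))/(2i) = 2bi/(2i) = b = 4


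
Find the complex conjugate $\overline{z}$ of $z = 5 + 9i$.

If z = a + bi, then conjugate(z) = a - bi
conjugate(5 + 9i) = 5 - 9i


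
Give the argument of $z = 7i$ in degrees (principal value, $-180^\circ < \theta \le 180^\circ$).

a = 0 and b > 0, so z lies on the positive imaginary axis: θ = 90°


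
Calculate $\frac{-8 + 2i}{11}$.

Divisor is real, so divide each part by 11:
= -8/11 + (2/11)i


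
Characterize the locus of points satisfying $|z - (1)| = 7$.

|z - z0| = r describes a circle centered at z0 with radius r
Here z0 = 1 and r = 7
Locus: Circle centered at (1, 0) with radius 7


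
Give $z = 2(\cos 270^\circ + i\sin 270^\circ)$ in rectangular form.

a = r cos θ = 2 * 0 = 0
b = r sin θ = 2 * -1 = -2
z = -2i


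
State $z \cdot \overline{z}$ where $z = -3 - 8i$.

z * conjugate(z) = |z|^2 = a^2 + b^2
= (-3)^2 + (-8)^2 = 73


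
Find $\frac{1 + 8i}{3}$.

Divisor is real, so divide each part by 3:
= 1/3 + (8/3)i


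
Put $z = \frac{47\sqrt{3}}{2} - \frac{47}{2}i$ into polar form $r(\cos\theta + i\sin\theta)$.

r = |z| = sqrt(a^2 + b^2) = sqrt((47*sqrt(3)/2)^2 + (-47/2)^2) = sqrt(6627/4 + 2209/4) = sqrt(2209) = 47
θ = arctan(b/a) = arctan(-23.5/40.7032) (quadrant-adjusted) = 330°
z = 47(cos 330° + i sin 330°)


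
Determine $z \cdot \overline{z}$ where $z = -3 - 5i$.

z * conjugate(z) = |z|^2 = a^2 + b^2
= (-3)^2 + (-5)^2 = 34


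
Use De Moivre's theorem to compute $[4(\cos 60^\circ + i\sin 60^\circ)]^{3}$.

By De Moivre: z^n = r^n(cos(nθ) + i sin(nθ))
= 4^3(cos(3*60°) + i sin(3*60°))
= 64(cos 180° + i sin 180°)
= -64


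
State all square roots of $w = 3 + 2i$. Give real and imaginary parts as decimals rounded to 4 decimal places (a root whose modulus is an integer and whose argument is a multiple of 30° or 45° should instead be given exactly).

|w| = sqrt(13) ≈ 3.605551, arg(w) ≈ 33.690068°
Root modulus = sqrt(13)^(1/2) ≈ 1.898829
Root arguments: θ_k = (arg(w) + 360°k)/2 for k = 0, 1, ..., 1
Compute each root as (root modulus)(cos θ_k + i sin θ_k) using full-precision intermediates, then round to 4 decimal places.
Roots: 1.8174 + 0.5503i, -1.8174 - 0.5503i


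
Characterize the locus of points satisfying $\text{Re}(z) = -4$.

Re(z) = x where z = x + yi; the equation x = -4 is satisfied by all points with that x-coordinate
Locus: Vertical line x = -4


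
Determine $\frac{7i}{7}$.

Divisor is real, so divide each part by 7:
= i


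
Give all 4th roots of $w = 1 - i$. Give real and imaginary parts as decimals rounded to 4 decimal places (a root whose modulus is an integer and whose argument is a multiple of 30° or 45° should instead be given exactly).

|w| = sqrt(2) ≈ 1.414214, arg(w) = 315°
Root modulus = sqrt(2)^(1/4) ≈ 1.090508
Root arguments: θ_k = (315° + 360°k)/4 for k = 0, 1, ..., 3
Compute each root as (root modulus)(cos θ_k + i sin θ_k) using full-precision intermediates, then round to 4 decimal places.
Roots: 0.2127 + 1.0696i, -1.0696 + 0.2127i, -0.2127 - 1.0696i, 1.0696 - 0.2127i


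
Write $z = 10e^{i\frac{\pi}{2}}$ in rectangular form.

a = r cos θ = 10 * 0 = 0
b = r sin θ = 10 * 1 = 10
z = 10i


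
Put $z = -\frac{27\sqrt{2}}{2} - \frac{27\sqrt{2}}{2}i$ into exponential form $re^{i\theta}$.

r = |z| = sqrt((-27*sqrt(2)/2)^2 + (-27*sqrt(2)/2)^2) = sqrt(729/2 + 729/2) = sqrt(729) = 27
θ = arctan(b/a) = arctan(-19.0919/-19.0919) (quadrant-adjusted) = -135° = -3π/4
z = 27e^(-i*3π/4)


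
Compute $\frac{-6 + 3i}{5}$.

Divisor is real, so divide each part by 5:
= -6/5 + (3/5)i


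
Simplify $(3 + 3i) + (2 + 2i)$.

(3 + 2) + (3 + 2)i = 5 + 5i


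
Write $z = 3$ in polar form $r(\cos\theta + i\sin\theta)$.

r = |z| = sqrt(a^2 + b^2) = sqrt((3)^2 + (0)^2) = sqrt(9 + 0) = sqrt(9) = 3
b = 0 and a > 0, so z lies on the positive real axis: θ = 0°
z = 3(cos 0° + i sin 0°)


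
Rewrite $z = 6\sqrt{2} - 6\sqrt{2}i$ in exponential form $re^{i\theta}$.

r = |z| = sqrt((6*sqrt(2))^2 + (-6*sqrt(2))^2) = sqrt(72 + 72) = sqrt(144) = 12
θ = arctan(b/a) = arctan(-8.4853/8.4853) (quadrant-adjusted) = -45° = -π/4
z = 12e^(-i*π/4)


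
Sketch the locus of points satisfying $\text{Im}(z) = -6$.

Im(z) = y where z = x + yi; the equation y = -6 is satisfied by all points with that y-coordinate
Locus: Horizontal line y = -6


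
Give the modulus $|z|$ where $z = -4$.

|z| = sqrt(a^2 + b^2) = sqrt((-4)^2 + 0^2) = sqrt(16) = 4


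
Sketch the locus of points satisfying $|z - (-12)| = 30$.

|z - z0| = r describes a circle centered at z0 with radius r
Here z0 = -12 and r = 30
Locus: Circle centered at (-12, 0) with radius 30


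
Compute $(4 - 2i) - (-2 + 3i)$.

(4 - (-2)) + (-2 - 3)i = 6 - 5i


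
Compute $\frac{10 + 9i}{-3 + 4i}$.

Multiply numerator and denominator by conjugate (-3 - 4i):
= (10 + 9i)(-3 - 4i) / ((-3)^2 + 4^2)
= (6 - 67i) / 25
= 6/25 - (67/25)i


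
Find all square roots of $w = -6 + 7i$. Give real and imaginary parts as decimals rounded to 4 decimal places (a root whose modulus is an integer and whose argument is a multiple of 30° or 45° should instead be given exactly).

|w| = sqrt(85) ≈ 9.219544, arg(w) ≈ 130.601295°
Root modulus = sqrt(85)^(1/2) ≈ 3.036370
Root arguments: θ_k = (arg(w) + 360°k)/2 for k = 0, 1, ..., 1
Compute each root as (root modulus)(cos θ_k + i sin θ_k) using full-precision intermediates, then round to 4 decimal places.
Roots: 1.2688 + 2.7586i, -1.2688 - 2.7586i


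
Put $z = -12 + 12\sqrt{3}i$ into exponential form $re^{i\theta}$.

r = |z| = sqrt((-12)^2 + (12*sqrt(3))^2) = sqrt(144 + 432) = sqrt(576) = 24
θ = arctan(b/a) = arctan(20.7846/-12) (quadrant-adjusted) = 120° = 2π/3
z = 24e^(i*2π/3)


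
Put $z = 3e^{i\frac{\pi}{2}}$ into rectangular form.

a = r cos θ = 3 * 0 = 0
b = r sin θ = 3 * 1 = 3
z = 3i


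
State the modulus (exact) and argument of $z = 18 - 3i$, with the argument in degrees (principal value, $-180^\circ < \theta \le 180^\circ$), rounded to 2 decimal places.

|z| = sqrt(18^2 + (-3)^2) = sqrt(333)
arg(z) = arctan(b/a) = arctan(-3/18) (quadrant-adjusted) = -9.46°


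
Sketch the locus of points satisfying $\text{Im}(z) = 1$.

Im(z) = y where z = x + yi; the equation y = 1 is satisfied by all points with that y-coordinate
Locus: Horizontal line y = 1


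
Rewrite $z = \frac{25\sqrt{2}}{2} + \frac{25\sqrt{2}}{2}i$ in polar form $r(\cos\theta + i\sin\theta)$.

r = |z| = sqrt(a^2 + b^2) = sqrt((25*sqrt(2)/2)^2 + (25*sqrt(2)/2)^2) = sqrt(625/2 + 625/2) = sqrt(625) = 25
θ = arctan(b/a) = arctan(17.6777/17.6777) (quadrant-adjusted) = 45°
z = 25(cos 45° + i sin 45°)


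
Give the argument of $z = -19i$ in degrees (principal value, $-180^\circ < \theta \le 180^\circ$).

a = 0 and b < 0, so z lies on the negative imaginary axis: θ = -90°


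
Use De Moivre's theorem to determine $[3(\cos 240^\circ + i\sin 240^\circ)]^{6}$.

By De Moivre: z^n = r^n(cos(nθ) + i sin(nθ))
= 3^6(cos(6*240°) + i sin(6*240°))
= 729(cos 0° + i sin 0°)
= 729


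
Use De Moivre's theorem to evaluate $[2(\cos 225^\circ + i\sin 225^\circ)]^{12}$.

By De Moivre: z^n = r^n(cos(nθ) + i sin(nθ))
= 2^12(cos(12*225°) + i sin(12*225°))
= 4096(cos 180° + i sin 180°)
= -4096


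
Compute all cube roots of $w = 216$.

|w| = 216, arg(w) = 0°
Root modulus = 216^(1/3) = 6
Root arguments: θ_k = (0° + 360°k)/3 for k = 0, 1, ..., 2
Roots: 6, -3 + 3*sqrt(3)i, -3 - 3*sqrt(3)i


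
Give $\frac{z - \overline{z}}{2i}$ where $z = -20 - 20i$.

z - conjugate(z) = 2bi
(z - conjugate(z))/(2i) = 2bi/(2i) = b = -20


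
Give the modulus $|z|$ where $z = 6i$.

|z| = sqrt(a^2 + b^2) = sqrt(0^2 + 6^2) = sqrt(36) = 6


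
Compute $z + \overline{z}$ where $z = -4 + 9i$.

z + conjugate(z) = (a + bi) + (a - bi) = 2a
= 2 * (-4) = -8


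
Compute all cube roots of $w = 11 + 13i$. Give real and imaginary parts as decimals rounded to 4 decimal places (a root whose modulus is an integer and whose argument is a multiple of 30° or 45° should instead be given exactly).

|w| = sqrt(290) ≈ 17.029386, arg(w) ≈ 49.763642°
Root modulus = sqrt(290)^(1/3) ≈ 2.572762
Root arguments: θ_k = (arg(w) + 360°k)/3 for k = 0, 1, ..., 2
Compute each root as (root modulus)(cos θ_k + i sin θ_k) using full-precision intermediates, then round to 4 decimal places.
Roots: 2.4657 + 0.7345i, -1.8689 + 1.7681i, -0.5968 - 2.5026i


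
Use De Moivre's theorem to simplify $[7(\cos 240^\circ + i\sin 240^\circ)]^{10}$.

By De Moivre: z^n = r^n(cos(nθ) + i sin(nθ))
= 7^10(cos(10*240°) + i sin(10*240°))
= 282475249(cos 240° + i sin 240°)
= -282475249/2 - (282475249*sqrt(3)/2)i


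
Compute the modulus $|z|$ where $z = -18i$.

|z| = sqrt(a^2 + b^2) = sqrt(0^2 + (-18)^2) = sqrt(324) = 18


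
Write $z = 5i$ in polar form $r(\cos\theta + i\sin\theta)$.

r = |z| = sqrt(a^2 + b^2) = sqrt((0)^2 + (5)^2) = sqrt(0 + 25) = sqrt(25) = 5
a = 0 and b > 0, so z lies on the positive imaginary axis: θ = 90°
z = 5(cos 90° + i sin 90°)


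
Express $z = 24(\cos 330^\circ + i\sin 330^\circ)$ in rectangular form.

a = r cos θ = 24 * sqrt(3)/2 = 12*sqrt(3)
b = r sin θ = 24 * -1/2 = -12
z = 12*sqrt(3) - 12i


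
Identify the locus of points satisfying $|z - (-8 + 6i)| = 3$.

|z - z0| = r describes a circle centered at z0 with radius r
Here z0 = -8 + 6i and r = 3
Locus: Circle centered at (-8, 6) with radius 3


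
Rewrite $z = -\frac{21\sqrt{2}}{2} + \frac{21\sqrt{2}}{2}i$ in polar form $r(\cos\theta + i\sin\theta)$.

r = |z| = sqrt(a^2 + b^2) = sqrt((-21*sqrt(2)/2)^2 + (21*sqrt(2)/2)^2) = sqrt(441/2 + 441/2) = sqrt(441) = 21
θ = arctan(b/a) = arctan(14.8492/-14.8492) (quadrant-adjusted) = 135°
z = 21(cos 135° + i sin 135°)


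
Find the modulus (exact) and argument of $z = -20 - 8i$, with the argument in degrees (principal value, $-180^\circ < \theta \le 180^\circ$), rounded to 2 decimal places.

|z| = sqrt((-20)^2 + (-8)^2) = sqrt(464)
arg(z) = arctan(b/a) = arctan(-8/-20) (quadrant-adjusted) = -158.20°


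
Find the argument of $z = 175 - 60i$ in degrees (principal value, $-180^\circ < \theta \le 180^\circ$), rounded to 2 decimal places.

θ = arctan(b/a) = arctan(-60/175) (quadrant-adjusted) = -18.92°


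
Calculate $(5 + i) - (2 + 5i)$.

(5 - 2) + (1 - 5)i = 3 - 4i


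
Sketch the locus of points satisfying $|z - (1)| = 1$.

|z - z0| = r describes a circle centered at z0 with radius r
Here z0 = 1 and r = 1
Locus: Circle centered at (1, 0) with radius 1


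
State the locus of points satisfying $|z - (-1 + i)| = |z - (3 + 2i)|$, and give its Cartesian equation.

|z - z1| = |z - z2| means z is equidistant from z1 and z2,
i.e. the perpendicular bisector of the segment from (-1, 1) to (3, 2) (midpoint (1, 3/2)).
With z = x + yi, square both sides:
(x - (-1))^2 + (y - 1)^2 = (x - 3)^2 + (y - 2)^2
The x^2 and y^2 terms cancel: 8x + 2y = 13 - 2 = 11
Simplify: 8x + 2y = 11
Locus: Perpendicular bisector of the segment from (-1, 1) to (3, 2): the line 8x + 2y = 11


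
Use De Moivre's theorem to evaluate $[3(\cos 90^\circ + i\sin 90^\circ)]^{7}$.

By De Moivre: z^n = r^n(cos(nθ) + i sin(nθ))
= 3^7(cos(7*90°) + i sin(7*90°))
= 2187(cos 270° + i sin 270°)
= -2187i


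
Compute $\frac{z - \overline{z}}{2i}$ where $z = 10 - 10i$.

z - conjugate(z) = 2bi
(z - conjugate(z))/(2i) = 2bi/(2i) = b = -10


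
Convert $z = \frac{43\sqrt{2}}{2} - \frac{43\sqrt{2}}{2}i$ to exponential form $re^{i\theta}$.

r = |z| = sqrt((43*sqrt(2)/2)^2 + (-43*sqrt(2)/2)^2) = sqrt(1849/2 + 1849/2) = sqrt(1849) = 43
θ = arctan(b/a) = arctan(-30.4056/30.4056) (quadrant-adjusted) = -45° = -π/4
z = 43e^(-i*π/4)


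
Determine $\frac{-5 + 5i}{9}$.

Divisor is real, so divide each part by 9:
= -5/9 + (5/9)i


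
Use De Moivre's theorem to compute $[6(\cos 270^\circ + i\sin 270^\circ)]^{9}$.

By De Moivre: z^n = r^n(cos(nθ) + i sin(nθ))
= 6^9(cos(9*270°) + i sin(9*270°))
= 10077696(cos 270° + i sin 270°)
= -10077696i


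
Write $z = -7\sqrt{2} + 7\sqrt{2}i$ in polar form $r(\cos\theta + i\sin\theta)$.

r = |z| = sqrt(a^2 + b^2) = sqrt((-7*sqrt(2))^2 + (7*sqrt(2))^2) = sqrt(98 + 98) = sqrt(196) = 14
θ = arctan(b/a) = arctan(9.8995/-9.8995) (quadrant-adjusted) = 135°
z = 14(cos 135° + i sin 135°)


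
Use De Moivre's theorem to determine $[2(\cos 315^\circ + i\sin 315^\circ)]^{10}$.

By De Moivre: z^n = r^n(cos(nθ) + i sin(nθ))
= 2^10(cos(10*315°) + i sin(10*315°))
= 1024(cos 270° + i sin 270°)
= -1024i


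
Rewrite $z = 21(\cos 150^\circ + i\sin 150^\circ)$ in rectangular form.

a = r cos θ = 21 * -sqrt(3)/2 = -21*sqrt(3)/2
b = r sin θ = 21 * 1/2 = 21/2
z = -21*sqrt(3)/2 + (21/2)i


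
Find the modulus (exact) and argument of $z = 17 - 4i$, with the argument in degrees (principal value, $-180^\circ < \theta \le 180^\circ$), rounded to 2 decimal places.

|z| = sqrt(17^2 + (-4)^2) = sqrt(305)
arg(z) = arctan(b/a) = arctan(-4/17) (quadrant-adjusted) = -13.24°


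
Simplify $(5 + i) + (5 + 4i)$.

(5 + 5) + (1 + 4)i = 10 + 5i


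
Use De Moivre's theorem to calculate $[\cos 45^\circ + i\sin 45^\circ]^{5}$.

By De Moivre: z^n = r^n(cos(nθ) + i sin(nθ))
= 1^5(cos(5*45°) + i sin(5*45°))
= 1(cos 225° + i sin 225°)
= -sqrt(2)/2 - (sqrt(2)/2)i


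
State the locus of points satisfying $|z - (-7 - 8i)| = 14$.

|z - z0| = r describes a circle centered at z0 with radius r
Here z0 = -7 - 8i and r = 14
Locus: Circle centered at (-7, -8) with radius 14


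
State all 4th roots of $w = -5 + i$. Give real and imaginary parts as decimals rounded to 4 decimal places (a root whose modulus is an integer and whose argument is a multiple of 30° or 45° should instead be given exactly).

|w| = sqrt(26) ≈ 5.099020, arg(w) ≈ 168.690068°
Root modulus = sqrt(26)^(1/4) ≈ 1.502698
Root arguments: θ_k = (arg(w) + 360°k)/4 for k = 0, 1, ..., 3
Compute each root as (root modulus)(cos θ_k + i sin θ_k) using full-precision intermediates, then round to 4 decimal places.
Roots: 1.1137 + 1.0089i, -1.0089 + 1.1137i, -1.1137 - 1.0089i, 1.0089 - 1.1137i


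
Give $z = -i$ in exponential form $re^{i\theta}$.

r = |z| = sqrt((0)^2 + (-1)^2) = sqrt(0 + 1) = sqrt(1) = 1
a = 0 and b < 0, so z lies on the negative imaginary axis: θ = -90° = -π/2
z = 1e^(-i*π/2)


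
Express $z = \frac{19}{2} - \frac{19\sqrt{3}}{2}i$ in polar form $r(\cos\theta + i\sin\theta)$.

r = |z| = sqrt(a^2 + b^2) = sqrt((19/2)^2 + (-19*sqrt(3)/2)^2) = sqrt(361/4 + 1083/4) = sqrt(361) = 19
θ = arctan(b/a) = arctan(-16.4545/9.5) (quadrant-adjusted) = 300°
z = 19(cos 300° + i sin 300°)


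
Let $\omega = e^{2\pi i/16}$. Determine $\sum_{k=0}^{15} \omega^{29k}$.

Let ζ = ω^29 = e^(2πi·29/16). Since 16 ∤ 29, ζ ≠ 1.
Sum = Σ_{k=0}^{15} ζ^k = (ζ^16 - 1)/(ζ - 1) = (ω^{29·16} - 1)/(ζ - 1) = (1 - 1)/(ζ - 1) = 0


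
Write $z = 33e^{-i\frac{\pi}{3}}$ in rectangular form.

a = r cos θ = 33 * 1/2 = 33/2
b = r sin θ = 33 * -sqrt(3)/2 = -33*sqrt(3)/2
z = 33/2 - (33*sqrt(3)/2)i


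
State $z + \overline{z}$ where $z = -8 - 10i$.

z + conjugate(z) = (a + bi) + (a - bi) = 2a
= 2 * (-8) = -16


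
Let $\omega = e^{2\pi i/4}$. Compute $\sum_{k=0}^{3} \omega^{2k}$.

Let ζ = ω^2 = e^(2πi·2/4). Since 4 ∤ 2, ζ ≠ 1.
Sum = Σ_{k=0}^{3} ζ^k = (ζ^4 - 1)/(ζ - 1) = (ω^{2·4} - 1)/(ζ - 1) = (1 - 1)/(ζ - 1) = 0


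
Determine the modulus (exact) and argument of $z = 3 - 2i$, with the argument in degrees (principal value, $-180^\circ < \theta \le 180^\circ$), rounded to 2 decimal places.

|z| = sqrt(3^2 + (-2)^2) = sqrt(13)
arg(z) = arctan(b/a) = arctan(-2/3) (quadrant-adjusted) = -33.69°


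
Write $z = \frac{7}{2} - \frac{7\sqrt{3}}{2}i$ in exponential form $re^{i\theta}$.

r = |z| = sqrt((7/2)^2 + (-7*sqrt(3)/2)^2) = sqrt(49/4 + 147/4) = sqrt(49) = 7
θ = arctan(b/a) = arctan(-6.0622/3.5) (quadrant-adjusted) = -60° = -π/3
z = 7e^(-i*π/3)


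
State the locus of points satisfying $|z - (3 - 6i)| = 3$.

|z - z0| = r describes a circle centered at z0 with radius r
Here z0 = 3 - 6i and r = 3
Locus: Circle centered at (3, -6) with radius 3


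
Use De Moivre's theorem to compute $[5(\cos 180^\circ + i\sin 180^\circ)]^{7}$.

By De Moivre: z^n = r^n(cos(nθ) + i sin(nθ))
= 5^7(cos(7*180°) + i sin(7*180°))
= 78125(cos 180° + i sin 180°)
= -78125


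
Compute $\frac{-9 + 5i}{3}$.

Divisor is real, so divide each part by 3:
= -3 + (5/3)i


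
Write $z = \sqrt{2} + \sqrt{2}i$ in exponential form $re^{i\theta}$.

r = |z| = sqrt((sqrt(2))^2 + (sqrt(2))^2) = sqrt(2 + 2) = sqrt(4) = 2
θ = arctan(b/a) = arctan(1.4142/1.4142) (quadrant-adjusted) = 45° = π/4
z = 2e^(i*π/4)


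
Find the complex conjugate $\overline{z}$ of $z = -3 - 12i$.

If z = a + bi, then conjugate(z) = a - bi
conjugate(-3 - 12i) = -3 + 12i


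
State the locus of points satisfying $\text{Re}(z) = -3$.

Re(z) = x where z = x + yi; the equation x = -3 is satisfied by all points with that x-coordinate
Locus: Vertical line x = -3


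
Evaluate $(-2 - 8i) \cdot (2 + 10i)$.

(a1*a2 - b1*b2) + (a1*b2 + b1*a2)i
= (-4 - (-80)) + (-20 + (-16))i
= 76 - 36i


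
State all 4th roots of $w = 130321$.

|w| = 130321, arg(w) = 0°
Root modulus = 130321^(1/4) = 19
Root arguments: θ_k = (0° + 360°k)/4 for k = 0, 1, ..., 3
Roots: 19, 19i, -19, -19i


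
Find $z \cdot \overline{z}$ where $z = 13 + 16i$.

z * conjugate(z) = |z|^2 = a^2 + b^2
= 13^2 + 16^2 = 425


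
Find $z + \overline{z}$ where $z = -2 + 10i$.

z + conjugate(z) = (a + bi) + (a - bi) = 2a
= 2 * (-2) = -4


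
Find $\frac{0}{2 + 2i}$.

Multiply numerator and denominator by conjugate (2 - 2i):
= (0)(2 - 2i) / (2^2 + 2^2)
= (0) / 8
= 0


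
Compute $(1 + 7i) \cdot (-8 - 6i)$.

(a1*a2 - b1*b2) + (a1*b2 + b1*a2)i
= (-8 - (-42)) + (-6 + (-56))i
= 34 - 62i


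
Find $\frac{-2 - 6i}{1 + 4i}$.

Multiply numerator and denominator by conjugate (1 - 4i):
= (-2 - 6i)(1 - 4i) / (1^2 + 4^2)
= (-26 + 2i) / 17
= -26/17 + (2/17)i


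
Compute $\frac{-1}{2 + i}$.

Multiply numerator and denominator by conjugate (2 - i):
= (-1)(2 - i) / (2^2 + 1^2)
= (-2 + i) / 5
= -2/5 + (1/5)i


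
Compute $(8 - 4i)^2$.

(a + bi)^2 = a^2 - b^2 + 2abi
= 8^2 - (-4)^2 + 2*8*(-4)i
= 48 - 64i


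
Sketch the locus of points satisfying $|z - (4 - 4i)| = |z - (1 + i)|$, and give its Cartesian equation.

|z - z1| = |z - z2| means z is equidistant from z1 and z2,
i.e. the perpendicular bisector of the segment from (4, -4) to (1, 1) (midpoint (5/2, -3/2)).
With z = x + yi, square both sides:
(x - 4)^2 + (y - (-4))^2 = (x - 1)^2 + (y - 1)^2
The x^2 and y^2 terms cancel: -6x + 10y = 2 - 32 = -30
Simplify: 3x - 5y = 15
Locus: Perpendicular bisector of the segment from (4, -4) to (1, 1): the line 3x - 5y = 15


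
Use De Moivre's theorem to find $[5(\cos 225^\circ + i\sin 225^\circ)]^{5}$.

By De Moivre: z^n = r^n(cos(nθ) + i sin(nθ))
= 5^5(cos(5*225°) + i sin(5*225°))
= 3125(cos 45° + i sin 45°)
= 3125*sqrt(2)/2 + (3125*sqrt(2)/2)i


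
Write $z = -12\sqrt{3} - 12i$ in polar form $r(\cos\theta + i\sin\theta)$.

r = |z| = sqrt(a^2 + b^2) = sqrt((-12*sqrt(3))^2 + (-12)^2) = sqrt(432 + 144) = sqrt(576) = 24
θ = arctan(b/a) = arctan(-12/-20.7846) (quadrant-adjusted) = 210°
z = 24(cos 210° + i sin 210°)


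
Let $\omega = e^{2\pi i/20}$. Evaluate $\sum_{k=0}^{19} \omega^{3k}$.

Let ζ = ω^3 = e^(2πi·3/20). Since 20 ∤ 3, ζ ≠ 1.
Sum = Σ_{k=0}^{19} ζ^k = (ζ^20 - 1)/(ζ - 1) = (ω^{3·20} - 1)/(ζ - 1) = (1 - 1)/(ζ - 1) = 0


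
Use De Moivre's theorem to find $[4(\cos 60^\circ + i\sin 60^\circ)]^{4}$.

By De Moivre: z^n = r^n(cos(nθ) + i sin(nθ))
= 4^4(cos(4*60°) + i sin(4*60°))
= 256(cos 240° + i sin 240°)
= -128 - 128*sqrt(3)i


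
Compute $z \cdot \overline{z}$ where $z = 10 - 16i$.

z * conjugate(z) = |z|^2 = a^2 + b^2
= 10^2 + (-16)^2 = 356


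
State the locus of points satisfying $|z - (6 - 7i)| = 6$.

|z - z0| = r describes a circle centered at z0 with radius r
Here z0 = 6 - 7i and r = 6
Locus: Circle centered at (6, -7) with radius 6


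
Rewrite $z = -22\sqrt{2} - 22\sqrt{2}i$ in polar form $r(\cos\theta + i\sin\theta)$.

r = |z| = sqrt(a^2 + b^2) = sqrt((-22*sqrt(2))^2 + (-22*sqrt(2))^2) = sqrt(968 + 968) = sqrt(1936) = 44
θ = arctan(b/a) = arctan(-31.1127/-31.1127) (quadrant-adjusted) = 225°
z = 44(cos 225° + i sin 225°)


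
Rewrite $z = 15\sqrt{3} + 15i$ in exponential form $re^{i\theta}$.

r = |z| = sqrt((15*sqrt(3))^2 + (15)^2) = sqrt(675 + 225) = sqrt(900) = 30
θ = arctan(b/a) = arctan(15/25.9808) (quadrant-adjusted) = 30° = π/6
z = 30e^(i*π/6)


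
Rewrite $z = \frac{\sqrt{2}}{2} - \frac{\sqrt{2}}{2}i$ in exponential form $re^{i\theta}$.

r = |z| = sqrt((sqrt(2)/2)^2 + (-sqrt(2)/2)^2) = sqrt(1/2 + 1/2) = sqrt(1) = 1
θ = arctan(b/a) = arctan(-0.7071/0.7071) (quadrant-adjusted) = -45° = -π/4
z = 1e^(-i*π/4)


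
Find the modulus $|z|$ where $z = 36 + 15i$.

|z| = sqrt(a^2 + b^2) = sqrt(36^2 + 15^2) = sqrt(1521) = 39


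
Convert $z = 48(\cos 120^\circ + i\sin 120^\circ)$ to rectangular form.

a = r cos θ = 48 * -1/2 = -24
b = r sin θ = 48 * sqrt(3)/2 = 24*sqrt(3)
z = -24 + 24*sqrt(3)i


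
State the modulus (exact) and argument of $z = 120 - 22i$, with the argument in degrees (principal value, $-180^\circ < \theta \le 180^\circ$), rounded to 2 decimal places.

|z| = sqrt(120^2 + (-22)^2) = 122
arg(z) = arctan(b/a) = arctan(-22/120) (quadrant-adjusted) = -10.39°


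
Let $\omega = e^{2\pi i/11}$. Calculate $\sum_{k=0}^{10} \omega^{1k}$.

Let ζ = ω^1 = e^(2πi·1/11). Since 11 ∤ 1, ζ ≠ 1.
Sum = Σ_{k=0}^{10} ζ^k = (ζ^11 - 1)/(ζ - 1) = (ω^{1·11} - 1)/(ζ - 1) = (1 - 1)/(ζ - 1) = 0


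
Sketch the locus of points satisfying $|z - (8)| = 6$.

|z - z0| = r describes a circle centered at z0 with radius r
Here z0 = 8 and r = 6
Locus: Circle centered at (8, 0) with radius 6


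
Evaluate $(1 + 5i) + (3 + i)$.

(1 + 3) + (5 + 1)i = 4 + 6i


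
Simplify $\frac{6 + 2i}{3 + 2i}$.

Multiply numerator and denominator by conjugate (3 - 2i):
= (6 + 2i)(3 - 2i) / (3^2 + 2^2)
= (22 - 6i) / 13
= 22/13 - (6/13)i


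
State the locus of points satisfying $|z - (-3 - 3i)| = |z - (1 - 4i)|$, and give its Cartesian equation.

|z - z1| = |z - z2| means z is equidistant from z1 and z2,
i.e. the perpendicular bisector of the segment from (-3, -3) to (1, -4) (midpoint (-1, -7/2)).
With z = x + yi, square both sides:
(x - (-3))^2 + (y - (-3))^2 = (x - 1)^2 + (y - (-4))^2
The x^2 and y^2 terms cancel: 8x + (-2)y = 17 - 18 = -1
Simplify: 8x - 2y = -1
Locus: Perpendicular bisector of the segment from (-3, -3) to (1, -4): the line 8x - 2y = -1
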